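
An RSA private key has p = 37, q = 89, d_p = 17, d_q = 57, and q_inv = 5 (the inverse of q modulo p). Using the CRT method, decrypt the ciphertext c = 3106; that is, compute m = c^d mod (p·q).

m₁ = c^(d_p) mod p: c ≡ 35 (mod 37), and 35^17 mod 37 = 19.
m₂ = c^(d_q) mod q: c ≡ 80 (mod 89), and 80^57 mod 89 = 5.
h = q_inv·(m₁ − m₂) mod p = 5·(19 − 5) mod 37 = 33.
m = m₂ + h·q = 5 + 33·89 = 2942.

2942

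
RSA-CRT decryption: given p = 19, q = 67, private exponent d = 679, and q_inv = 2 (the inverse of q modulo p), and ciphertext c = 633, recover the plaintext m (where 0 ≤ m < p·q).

365

d_p = d mod (p−1) = 679 mod 18 = 13; d_q = d mod (q−1) = 19.
m₁ = c^(d_p) mod p: c ≡ 6 (mod 19), and 6^13 mod 19 = 4.
m₂ = c^(d_q) mod q: c ≡ 30 (mod 67), and 30^19 mod 67 = 30.
h = q_inv·(m₁ − m₂) mod p = 2·(4 − 30) mod 19 = 5.
m = m₂ + h·q = 30 + 5·67 = 365.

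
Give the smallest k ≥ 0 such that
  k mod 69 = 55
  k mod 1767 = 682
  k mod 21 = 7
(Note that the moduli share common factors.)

Combine the congruences pairwise.
gcd(69, 1767) = 3 and 3 | (682 − 55), so the pair is consistent; merging gives k ≡ 23653 (mod 40641), where 40641 = lcm(69, 1767).
gcd(40641, 21) = 3 and 3 | (7 − 23653), so the pair is consistent; merging gives k ≡ 23653 (mod 284487), where 284487 = lcm(40641, 21).
The solution is unique modulo lcm(69, 1767, 21) = 284487.

23653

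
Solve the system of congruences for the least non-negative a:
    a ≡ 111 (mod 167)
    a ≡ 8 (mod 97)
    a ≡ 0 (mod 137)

390724

From a ≡ 111 (mod 167) write a = 111 + 167t. Substituting into a ≡ 8 (mod 97) gives 167t ≡ 91 (mod 97), and since 70⁻¹ ≡ 79 (mod 97), t ≡ 11. Hence a ≡ 111 + 167·11 = 1948 (mod 16199).
From a ≡ 1948 (mod 16199) write a = 1948 + 16199t. Substituting into a ≡ 0 (mod 137) gives 16199t ≡ 107 (mod 137), and since 33⁻¹ ≡ 54 (mod 137), t ≡ 24. Hence a ≡ 1948 + 16199·24 = 390724 (mod 2219263).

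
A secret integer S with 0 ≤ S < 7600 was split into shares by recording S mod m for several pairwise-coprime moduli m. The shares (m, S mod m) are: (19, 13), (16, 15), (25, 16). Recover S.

4991

The moduli are pairwise coprime; N = 19·16·25 = 7600.
N/19 = 400; 400 ≡ 1 (mod 19), inverse 1.
N/16 = 475; 475 ≡ 11 (mod 16); 11·3 ≡ 1, so inverse 3.
N/25 = 304; 304 ≡ 4 (mod 25); 4·19 ≡ 1, so inverse 19.
S ≡ 13·400·1 + 15·475·3 + 16·304·19 = 118991.
118991 mod 7600 = 4991.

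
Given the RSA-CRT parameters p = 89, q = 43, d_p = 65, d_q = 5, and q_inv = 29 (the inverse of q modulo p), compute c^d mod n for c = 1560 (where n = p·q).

m₁ = c^(d_p) mod p: c ≡ 47 (mod 89), and 47^65 mod 89 = 53.
m₂ = c^(d_q) mod q: c ≡ 12 (mod 43), and 12^5 mod 43 = 34.
h = q_inv·(m₁ − m₂) mod p = 29·(53 − 34) mod 89 = 17.
m = m₂ + h·q = 34 + 17·43 = 765.

765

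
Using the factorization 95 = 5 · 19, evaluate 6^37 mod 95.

Mod 5: 6 ≡ 1; by Fermat, exponent reduces to 37 mod 4 = 1; 1^1 ≡ 1 (mod 5).
Mod 19: 6 ≡ 6; by Fermat, exponent reduces to 37 mod 18 = 1; 6^1 ≡ 6 (mod 19).
Combine by CRT: x ≡ 1 (mod 5), x ≡ 6 (mod 19) ⇒ x ≡ 6 (mod 95).

6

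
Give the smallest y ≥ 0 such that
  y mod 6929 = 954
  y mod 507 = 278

7883

gcd(6929, 507) = 169 and 169 | (278 − 954), so the pair is consistent; merging gives y ≡ 7883 (mod 20787), where 20787 = lcm(6929, 507).
The solution is unique modulo lcm(6929, 507) = 20787.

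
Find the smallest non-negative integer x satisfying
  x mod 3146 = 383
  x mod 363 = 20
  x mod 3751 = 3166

Combine the congruences pairwise.
gcd(3146, 363) = 121 and 121 | (20 − 383), so the pair is consistent; merging gives x ≡ 383 (mod 9438), where 9438 = lcm(3146, 363).
gcd(9438, 3751) = 121 and 121 | (3166 − 383), so the pair is consistent; merging gives x ≡ 141953 (mod 292578), where 292578 = lcm(9438, 3751).
The solution is unique modulo lcm(3146, 363, 3751) = 292578.

141953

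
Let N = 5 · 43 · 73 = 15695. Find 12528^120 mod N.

6196

Mod 5: 12528 ≡ 3; since 4 | 120, by Fermat 3^120 ≡ 1 (mod 5).
Mod 43: 12528 ≡ 15; by Fermat, exponent reduces to 120 mod 42 = 36; 15^36 ≡ 4 (mod 43).
Mod 73: 12528 ≡ 45; by Fermat, exponent reduces to 120 mod 72 = 48; 45^48 ≡ 64 (mod 73).
Combine by CRT: x ≡ 1 (mod 5), x ≡ 4 (mod 43), x ≡ 64 (mod 73) ⇒ x ≡ 6196 (mod 15695).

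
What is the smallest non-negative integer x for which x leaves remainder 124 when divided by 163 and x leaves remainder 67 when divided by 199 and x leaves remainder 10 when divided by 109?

Combine the congruences pairwise.
From x ≡ 124 (mod 163) write x = 124 + 163t. Substituting into x ≡ 67 (mod 199) gives 163t ≡ 142 (mod 199), and since 163⁻¹ ≡ 105 (mod 199), t ≡ 184. Hence x ≡ 124 + 163·184 = 30116 (mod 32437).
From x ≡ 30116 (mod 32437) write x = 30116 + 32437t. Substituting into x ≡ 10 (mod 109) gives 32437t ≡ 87 (mod 109), and since 64⁻¹ ≡ 46 (mod 109), t ≡ 78. Hence x ≡ 30116 + 32437·78 = 2560202 (mod 3535633).

2560202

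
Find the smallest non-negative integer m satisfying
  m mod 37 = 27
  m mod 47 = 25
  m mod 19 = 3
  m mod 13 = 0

From m ≡ 27 (mod 37) write m = 27 + 37t. Substituting into m ≡ 25 (mod 47) gives 37t ≡ 45 (mod 47), and since 37⁻¹ ≡ 14 (mod 47), t ≡ 19. Hence m ≡ 27 + 37·19 = 730 (mod 1739).
From m ≡ 730 (mod 1739) write m = 730 + 1739t. Substituting into m ≡ 3 (mod 19) gives 1739t ≡ 14 (mod 19), and since 10⁻¹ ≡ 2 (mod 19), t ≡ 9. Hence m ≡ 730 + 1739·9 = 16381 (mod 33041).
From m ≡ 16381 (mod 33041) write m = 16381 + 33041t. Substituting into m ≡ 0 (mod 13) gives 33041t ≡ 12 (mod 13), and since 8⁻¹ ≡ 5 (mod 13), t ≡ 8. Hence m ≡ 16381 + 33041·8 = 280709 (mod 429533).

280709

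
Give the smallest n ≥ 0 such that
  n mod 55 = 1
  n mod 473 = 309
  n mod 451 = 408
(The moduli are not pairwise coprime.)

Combine the congruences pairwise.
gcd(55, 473) = 11 and 11 | (309 − 1), so the pair is consistent; merging gives n ≡ 2201 (mod 2365), where 2365 = lcm(55, 473).
gcd(2365, 451) = 11 and 11 | (408 − 2201), so the pair is consistent; merging gives n ≡ 89706 (mod 96965), where 96965 = lcm(2365, 451).
The solution is unique modulo lcm(55, 473, 451) = 96965.

89706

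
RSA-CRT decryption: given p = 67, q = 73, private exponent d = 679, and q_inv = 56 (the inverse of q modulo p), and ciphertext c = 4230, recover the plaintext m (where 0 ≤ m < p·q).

3978

d_p = d mod (p−1) = 679 mod 66 = 19; d_q = d mod (q−1) = 31.
m₁ = c^(d_p) mod p: c ≡ 9 (mod 67), and 9^19 mod 67 = 25.
m₂ = c^(d_q) mod q: c ≡ 69 (mod 73), and 69^31 mod 73 = 36.
h = q_inv·(m₁ − m₂) mod p = 56·(25 − 36) mod 67 = 54.
m = m₂ + h·q = 36 + 54·73 = 3978.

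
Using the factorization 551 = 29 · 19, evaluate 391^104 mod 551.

140

Mod 29: 391 ≡ 14; by Fermat, exponent reduces to 104 mod 28 = 20; 14^20 ≡ 24 (mod 29).
Mod 19: 391 ≡ 11; by Fermat, exponent reduces to 104 mod 18 = 14; 11^14 ≡ 7 (mod 19).
Combine by CRT: x ≡ 24 (mod 29), x ≡ 7 (mod 19) ⇒ x ≡ 140 (mod 551).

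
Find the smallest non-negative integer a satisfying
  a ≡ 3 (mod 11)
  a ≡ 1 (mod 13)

From a ≡ 3 (mod 11) write a = 3 + 11t. Substituting into a ≡ 1 (mod 13) gives 11t ≡ 11 (mod 13), and since 11⁻¹ ≡ 6 (mod 13), t ≡ 1. Hence a ≡ 3 + 11·1 = 14 (mod 143).

14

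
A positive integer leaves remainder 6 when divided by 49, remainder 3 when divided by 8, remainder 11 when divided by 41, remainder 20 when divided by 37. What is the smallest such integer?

380491

Combine the congruences pairwise.
From x ≡ 6 (mod 49) write x = 6 + 49t. Substituting into x ≡ 3 (mod 8) gives 49t ≡ 5 (mod 8), and since 1⁻¹ ≡ 1 (mod 8), t ≡ 5. Hence x ≡ 6 + 49·5 = 251 (mod 392).
From x ≡ 251 (mod 392) write x = 251 + 392t. Substituting into x ≡ 11 (mod 41) gives 392t ≡ 6 (mod 41), and since 23⁻¹ ≡ 25 (mod 41), t ≡ 27. Hence x ≡ 251 + 392·27 = 10835 (mod 16072).
From x ≡ 10835 (mod 16072) write x = 10835 + 16072t. Substituting into x ≡ 20 (mod 37) gives 16072t ≡ 26 (mod 37), and since 14⁻¹ ≡ 8 (mod 37), t ≡ 23. Hence x ≡ 10835 + 16072·23 = 380491 (mod 594664).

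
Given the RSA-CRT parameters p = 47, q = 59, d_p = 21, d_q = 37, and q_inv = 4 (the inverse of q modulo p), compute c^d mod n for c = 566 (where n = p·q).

m₁ = c^(d_p) mod p: c ≡ 2 (mod 47), and 2^21 mod 47 = 12.
m₂ = c^(d_q) mod q: c ≡ 35 (mod 59), and 35^37 mod 59 = 7.
h = q_inv·(m₁ − m₂) mod p = 4·(12 − 7) mod 47 = 20.
m = m₂ + h·q = 7 + 20·59 = 1187.

1187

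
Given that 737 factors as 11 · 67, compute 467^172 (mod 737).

Mod 11: 467 ≡ 5; by Fermat, exponent reduces to 172 mod 10 = 2; 5^2 ≡ 3 (mod 11).
Mod 67: 467 ≡ 65; by Fermat, exponent reduces to 172 mod 66 = 40; 65^40 ≡ 6 (mod 67).
Combine by CRT: x ≡ 3 (mod 11), x ≡ 6 (mod 67) ⇒ x ≡ 542 (mod 737).

542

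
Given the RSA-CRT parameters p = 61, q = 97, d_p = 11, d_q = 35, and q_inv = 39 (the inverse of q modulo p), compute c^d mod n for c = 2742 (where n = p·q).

1644

m₁ = c^(d_p) mod p: c ≡ 58 (mod 61), and 58^11 mod 61 = 58.
m₂ = c^(d_q) mod q: c ≡ 26 (mod 97), and 26^35 mod 97 = 92.
h = q_inv·(m₁ − m₂) mod p = 39·(58 − 92) mod 61 = 16.
m = m₂ + h·q = 92 + 16·97 = 1644.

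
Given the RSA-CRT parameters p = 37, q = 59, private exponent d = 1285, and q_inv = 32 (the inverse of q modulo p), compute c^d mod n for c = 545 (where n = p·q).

d_p = d mod (p−1) = 1285 mod 36 = 25; d_q = d mod (q−1) = 9.
m₁ = c^(d_p) mod p: c ≡ 27 (mod 37), and 27^25 mod 37 = 27.
m₂ = c^(d_q) mod q: c ≡ 14 (mod 59), and 14^9 mod 59 = 37.
h = q_inv·(m₁ − m₂) mod p = 32·(27 − 37) mod 37 = 13.
m = m₂ + h·q = 37 + 13·59 = 804.

804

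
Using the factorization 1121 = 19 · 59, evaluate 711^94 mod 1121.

771

Mod 19: 711 ≡ 8; by Fermat, exponent reduces to 94 mod 18 = 4; 8^4 ≡ 11 (mod 19).
Mod 59: 711 ≡ 3; by Fermat, exponent reduces to 94 mod 58 = 36; 3^36 ≡ 4 (mod 59).
Combine by CRT: x ≡ 11 (mod 19), x ≡ 4 (mod 59) ⇒ x ≡ 771 (mod 1121).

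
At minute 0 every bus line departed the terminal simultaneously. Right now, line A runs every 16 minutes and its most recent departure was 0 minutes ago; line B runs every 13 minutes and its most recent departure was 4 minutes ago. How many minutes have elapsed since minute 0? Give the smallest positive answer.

160

Combine the congruences pairwise.
From t ≡ 0 (mod 16) write t = 0 + 16s. Substituting into t ≡ 4 (mod 13) gives 16s ≡ 4 (mod 13), and since 3⁻¹ ≡ 9 (mod 13), s ≡ 10. Hence t ≡ 0 + 16·10 = 160 (mod 208).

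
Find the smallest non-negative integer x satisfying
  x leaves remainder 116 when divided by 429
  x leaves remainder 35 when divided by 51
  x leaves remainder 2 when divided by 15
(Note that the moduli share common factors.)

gcd(429, 51) = 3 and 3 | (35 − 116), so the pair is consistent; merging gives x ≡ 545 (mod 7293), where 7293 = lcm(429, 51).
gcd(7293, 15) = 3 and 3 | (2 − 545), so the pair is consistent; merging gives x ≡ 29717 (mod 36465), where 36465 = lcm(7293, 15).
The solution is unique modulo lcm(429, 51, 15) = 36465.

29717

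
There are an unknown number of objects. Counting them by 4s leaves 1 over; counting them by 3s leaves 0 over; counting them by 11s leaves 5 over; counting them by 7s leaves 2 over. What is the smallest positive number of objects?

93

The moduli are pairwise coprime; M = 4·3·11·7 = 924.
M/4 = 231; 231 ≡ 3 (mod 4); 3·3 ≡ 1, so inverse 3.
M/3 = 308; 308 ≡ 2 (mod 3); 2·2 ≡ 1, so inverse 2.
M/11 = 84; 84 ≡ 7 (mod 11); 7·8 ≡ 1, so inverse 8.
M/7 = 132; 132 ≡ 6 (mod 7); 6·6 ≡ 1, so inverse 6.
N ≡ 1·231·3 + 0·308·2 + 5·84·8 + 2·132·6 = 5637.
5637 mod 924 = 93.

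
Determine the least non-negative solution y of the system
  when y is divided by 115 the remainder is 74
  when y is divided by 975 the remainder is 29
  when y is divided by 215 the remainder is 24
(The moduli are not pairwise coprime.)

27329

gcd(115, 975) = 5 and 5 | (29 − 74), so the pair is consistent; merging gives y ≡ 4904 (mod 22425), where 22425 = lcm(115, 975).
gcd(22425, 215) = 5 and 5 | (24 − 4904), so the pair is consistent; merging gives y ≡ 27329 (mod 964275), where 964275 = lcm(22425, 215).
The solution is unique modulo lcm(115, 975, 215) = 964275.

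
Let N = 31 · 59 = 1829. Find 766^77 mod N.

353

Mod 31: 766 ≡ 22; by Fermat, exponent reduces to 77 mod 30 = 17; 22^17 ≡ 12 (mod 31).
Mod 59: 766 ≡ 58; by Fermat, exponent reduces to 77 mod 58 = 19; 58^19 ≡ 58 (mod 59).
Combine by CRT: x ≡ 12 (mod 31), x ≡ 58 (mod 59) ⇒ x ≡ 353 (mod 1829).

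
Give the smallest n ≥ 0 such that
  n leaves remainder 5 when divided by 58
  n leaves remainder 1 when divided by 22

353

Combine the congruences pairwise.
gcd(58, 22) = 2 and 2 | (1 − 5), so the pair is consistent; merging gives n ≡ 353 (mod 638), where 638 = lcm(58, 22).
The solution is unique modulo lcm(58, 22) = 638.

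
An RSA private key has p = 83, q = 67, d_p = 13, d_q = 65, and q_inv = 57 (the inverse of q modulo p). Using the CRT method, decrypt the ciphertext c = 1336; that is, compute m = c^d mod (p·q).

m₁ = c^(d_p) mod p: c ≡ 8 (mod 83), and 8^13 mod 83 = 62.
m₂ = c^(d_q) mod q: c ≡ 63 (mod 67), and 63^65 mod 67 = 50.
h = q_inv·(m₁ − m₂) mod p = 57·(62 − 50) mod 83 = 20.
m = m₂ + h·q = 50 + 20·67 = 1390.

1390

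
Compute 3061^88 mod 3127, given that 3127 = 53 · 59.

2957

Mod 53: 3061 ≡ 40; by Fermat, exponent reduces to 88 mod 52 = 36; 40^36 ≡ 42 (mod 53).
Mod 59: 3061 ≡ 52; by Fermat, exponent reduces to 88 mod 58 = 30; 52^30 ≡ 7 (mod 59).
Combine by CRT: x ≡ 42 (mod 53), x ≡ 7 (mod 59) ⇒ x ≡ 2957 (mod 3127).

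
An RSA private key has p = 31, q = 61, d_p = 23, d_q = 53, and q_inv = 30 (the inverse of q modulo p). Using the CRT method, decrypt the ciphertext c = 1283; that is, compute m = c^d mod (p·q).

m₁ = c^(d_p) mod p: c ≡ 12 (mod 31), and 12^23 mod 31 = 22.
m₂ = c^(d_q) mod q: c ≡ 2 (mod 61), and 2^53 mod 61 = 51.
h = q_inv·(m₁ − m₂) mod p = 30·(22 − 51) mod 31 = 29.
m = m₂ + h·q = 51 + 29·61 = 1820.

1820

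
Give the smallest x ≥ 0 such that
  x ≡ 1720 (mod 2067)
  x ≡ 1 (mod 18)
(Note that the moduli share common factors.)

7921

gcd(2067, 18) = 3 and 3 | (1 − 1720), so the pair is consistent; merging gives x ≡ 7921 (mod 12402), where 12402 = lcm(2067, 18).
The solution is unique modulo lcm(2067, 18) = 12402.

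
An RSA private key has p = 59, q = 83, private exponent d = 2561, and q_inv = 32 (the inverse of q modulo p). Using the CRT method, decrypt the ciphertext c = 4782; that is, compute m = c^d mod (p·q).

4756

d_p = d mod (p−1) = 2561 mod 58 = 9; d_q = d mod (q−1) = 19.
m₁ = c^(d_p) mod p: c ≡ 3 (mod 59), and 3^9 mod 59 = 36.
m₂ = c^(d_q) mod q: c ≡ 51 (mod 83), and 51^19 mod 83 = 25.
h = q_inv·(m₁ − m₂) mod p = 32·(36 − 25) mod 59 = 57.
m = m₂ + h·q = 25 + 57·83 = 4756.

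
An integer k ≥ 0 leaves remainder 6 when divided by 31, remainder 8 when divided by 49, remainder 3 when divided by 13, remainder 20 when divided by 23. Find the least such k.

The moduli are pairwise coprime; N = 31·49·13·23 = 454181.
N/31 = 14651; 14651 ≡ 19 (mod 31); 19·18 ≡ 1, so inverse 18.
N/49 = 9269; 9269 ≡ 8 (mod 49); 8·43 ≡ 1, so inverse 43.
N/13 = 34937; 34937 ≡ 6 (mod 13); 6·11 ≡ 1, so inverse 11.
N/23 = 19747; 19747 ≡ 13 (mod 23); 13·16 ≡ 1, so inverse 16.
k ≡ 6·14651·18 + 8·9269·43 + 3·34937·11 + 20·19747·16 = 12242805.
12242805 mod 454181 = 434099.

434099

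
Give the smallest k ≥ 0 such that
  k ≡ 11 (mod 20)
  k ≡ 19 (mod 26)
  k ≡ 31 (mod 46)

gcd(20, 26) = 2 and 2 | (19 − 11), so the pair is consistent; merging gives k ≡ 71 (mod 260), where 260 = lcm(20, 26).
gcd(260, 46) = 2 and 2 | (31 − 71), so the pair is consistent; merging gives k ≡ 3711 (mod 5980), where 5980 = lcm(260, 46).
The solution is unique modulo lcm(20, 26, 46) = 5980.

3711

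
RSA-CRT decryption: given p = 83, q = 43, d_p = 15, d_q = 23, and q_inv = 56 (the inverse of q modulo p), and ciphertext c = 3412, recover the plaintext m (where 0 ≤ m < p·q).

10

m₁ = c^(d_p) mod p: c ≡ 9 (mod 83), and 9^15 mod 83 = 10.
m₂ = c^(d_q) mod q: c ≡ 15 (mod 43), and 15^23 mod 43 = 10.
h = q_inv·(m₁ − m₂) mod p = 56·(10 − 10) mod 83 = 0.
m = m₂ + h·q = 10 + 0·43 = 10.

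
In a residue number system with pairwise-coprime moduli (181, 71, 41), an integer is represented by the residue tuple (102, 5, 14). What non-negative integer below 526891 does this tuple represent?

42818

From x ≡ 102 (mod 181) write x = 102 + 181t. Substituting into x ≡ 5 (mod 71) gives 181t ≡ 45 (mod 71), and since 39⁻¹ ≡ 51 (mod 71), t ≡ 23. Hence x ≡ 102 + 181·23 = 4265 (mod 12851).
From x ≡ 4265 (mod 12851) write x = 4265 + 12851t. Substituting into x ≡ 14 (mod 41) gives 12851t ≡ 13 (mod 41), and since 18⁻¹ ≡ 16 (mod 41), t ≡ 3. Hence x ≡ 4265 + 12851·3 = 42818 (mod 526891).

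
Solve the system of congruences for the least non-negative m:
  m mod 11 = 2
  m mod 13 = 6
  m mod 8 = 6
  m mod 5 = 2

From m ≡ 2 (mod 11) write m = 2 + 11t. Substituting into m ≡ 6 (mod 13) gives 11t ≡ 4 (mod 13), and since 11⁻¹ ≡ 6 (mod 13), t ≡ 11. Hence m ≡ 2 + 11·11 = 123 (mod 143).
From m ≡ 123 (mod 143) write m = 123 + 143t. Substituting into m ≡ 6 (mod 8) gives 143t ≡ 3 (mod 8), and since 7⁻¹ ≡ 7 (mod 8), t ≡ 5. Hence m ≡ 123 + 143·5 = 838 (mod 1144).
From m ≡ 838 (mod 1144) write m = 838 + 1144t. Substituting into m ≡ 2 (mod 5) gives 1144t ≡ 4 (mod 5), and since 4⁻¹ ≡ 4 (mod 5), t ≡ 1. Hence m ≡ 838 + 1144·1 = 1982 (mod 5720).

1982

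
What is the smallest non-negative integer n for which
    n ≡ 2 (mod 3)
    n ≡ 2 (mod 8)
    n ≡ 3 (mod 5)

The moduli are pairwise coprime; M = 3·8·5 = 120.
M/3 = 40; 40 ≡ 1 (mod 3), inverse 1.
M/8 = 15; 15 ≡ 7 (mod 8); 7·7 ≡ 1, so inverse 7.
M/5 = 24; 24 ≡ 4 (mod 5); 4·4 ≡ 1, so inverse 4.
n ≡ 2·40·1 + 2·15·7 + 3·24·4 = 578.
578 mod 120 = 98.

98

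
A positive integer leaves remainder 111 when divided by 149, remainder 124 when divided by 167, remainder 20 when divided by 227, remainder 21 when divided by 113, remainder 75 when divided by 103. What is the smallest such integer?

8561791027

The moduli are pairwise coprime; N = 149·167·227·113·103 = 65742204799.
N/149 = 441222851; 441222851 ≡ 28 (mod 149); 28·16 ≡ 1, so inverse 16.
N/167 = 393665897; 393665897 ≡ 137 (mod 167); 137·128 ≡ 1, so inverse 128.
N/227 = 289613237; 289613237 ≡ 54 (mod 227); 54·206 ≡ 1, so inverse 206.
N/113 = 581789423; 581789423 ≡ 109 (mod 113); 109·28 ≡ 1, so inverse 28.
N/103 = 638273833; 638273833 ≡ 34 (mod 103); 34·100 ≡ 1, so inverse 100.
k ≡ 111·441222851·16 + 124·393665897·128 + 20·289613237·206 + 21·581789423·28 + 75·638273833·100 = 13354229365224.
13354229365224 mod 65742204799 = 8561791027.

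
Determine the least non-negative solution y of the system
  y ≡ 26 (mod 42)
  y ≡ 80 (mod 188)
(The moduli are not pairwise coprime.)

2336

gcd(42, 188) = 2 and 2 | (80 − 26), so the pair is consistent; merging gives y ≡ 2336 (mod 3948), where 3948 = lcm(42, 188).
The solution is unique modulo lcm(42, 188) = 3948.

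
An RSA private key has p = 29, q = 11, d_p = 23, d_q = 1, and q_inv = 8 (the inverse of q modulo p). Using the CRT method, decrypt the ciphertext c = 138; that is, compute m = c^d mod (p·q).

270

m₁ = c^(d_p) mod p: c ≡ 22 (mod 29), and 22^23 mod 29 = 9.
m₂ = c^(d_q) mod q: c ≡ 6 (mod 11), and 6^1 mod 11 = 6.
h = q_inv·(m₁ − m₂) mod p = 8·(9 − 6) mod 29 = 24.
m = m₂ + h·q = 6 + 24·11 = 270.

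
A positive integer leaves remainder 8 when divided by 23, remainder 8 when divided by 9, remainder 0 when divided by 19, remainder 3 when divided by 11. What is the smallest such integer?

The moduli are pairwise coprime; N = 23·9·19·11 = 43263.
N/23 = 1881; 1881 ≡ 18 (mod 23); 18·9 ≡ 1, so inverse 9.
N/9 = 4807; 4807 ≡ 1 (mod 9), inverse 1.
N/19 = 2277; 2277 ≡ 16 (mod 19); 16·6 ≡ 1, so inverse 6.
N/11 = 3933; 3933 ≡ 6 (mod 11); 6·2 ≡ 1, so inverse 2.
x ≡ 8·1881·9 + 8·4807·1 + 0·2277·6 + 3·3933·2 = 197486.
197486 mod 43263 = 24434.

24434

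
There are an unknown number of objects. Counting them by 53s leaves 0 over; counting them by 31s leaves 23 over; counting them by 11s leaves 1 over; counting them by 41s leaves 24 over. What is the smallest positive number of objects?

The moduli are pairwise coprime; M = 53·31·11·41 = 740993.
M/53 = 13981; 13981 ≡ 42 (mod 53); 42·24 ≡ 1, so inverse 24.
M/31 = 23903; 23903 ≡ 2 (mod 31); 2·16 ≡ 1, so inverse 16.
M/11 = 67363; 67363 ≡ 10 (mod 11); 10·10 ≡ 1, so inverse 10.
M/41 = 18073; 18073 ≡ 33 (mod 41); 33·5 ≡ 1, so inverse 5.
N ≡ 0·13981·24 + 23·23903·16 + 1·67363·10 + 24·18073·5 = 11638694.
11638694 mod 740993 = 523799.

523799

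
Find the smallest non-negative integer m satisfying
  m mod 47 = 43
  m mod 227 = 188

Combine the congruences pairwise.
From m ≡ 43 (mod 47) write m = 43 + 47t. Substituting into m ≡ 188 (mod 227) gives 47t ≡ 145 (mod 227), and since 47⁻¹ ≡ 29 (mod 227), t ≡ 119. Hence m ≡ 43 + 47·119 = 5636 (mod 10669).

5636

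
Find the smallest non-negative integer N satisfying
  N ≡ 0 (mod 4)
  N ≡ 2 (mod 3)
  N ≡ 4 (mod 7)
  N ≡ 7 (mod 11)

The moduli are pairwise coprime; M = 4·3·7·11 = 924.
M/4 = 231; 231 ≡ 3 (mod 4); 3·3 ≡ 1, so inverse 3.
M/3 = 308; 308 ≡ 2 (mod 3); 2·2 ≡ 1, so inverse 2.
M/7 = 132; 132 ≡ 6 (mod 7); 6·6 ≡ 1, so inverse 6.
M/11 = 84; 84 ≡ 7 (mod 11); 7·8 ≡ 1, so inverse 8.
N ≡ 0·231·3 + 2·308·2 + 4·132·6 + 7·84·8 = 9104.
9104 mod 924 = 788.

788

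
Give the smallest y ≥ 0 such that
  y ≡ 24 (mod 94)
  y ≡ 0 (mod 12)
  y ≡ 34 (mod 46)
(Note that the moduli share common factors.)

Combine the congruences pairwise.
gcd(94, 12) = 2 and 2 | (0 − 24), so the pair is consistent; merging gives y ≡ 24 (mod 564), where 564 = lcm(94, 12).
gcd(564, 46) = 2 and 2 | (34 − 24), so the pair is consistent; merging gives y ≡ 11304 (mod 12972), where 12972 = lcm(564, 46).
The solution is unique modulo lcm(94, 12, 46) = 12972.

11304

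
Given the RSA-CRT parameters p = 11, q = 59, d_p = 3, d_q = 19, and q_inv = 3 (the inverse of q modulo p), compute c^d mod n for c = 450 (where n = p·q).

m₁ = c^(d_p) mod p: c ≡ 10 (mod 11), and 10^3 mod 11 = 10.
m₂ = c^(d_q) mod q: c ≡ 37 (mod 59), and 37^19 mod 59 = 2.
h = q_inv·(m₁ − m₂) mod p = 3·(10 − 2) mod 11 = 2.
m = m₂ + h·q = 2 + 2·59 = 120.

120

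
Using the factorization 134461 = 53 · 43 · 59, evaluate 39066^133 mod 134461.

114938

Mod 53: 39066 ≡ 5; by Fermat, exponent reduces to 133 mod 52 = 29; 5^29 ≡ 34 (mod 53).
Mod 43: 39066 ≡ 22; by Fermat, exponent reduces to 133 mod 42 = 7; 22^7 ≡ 42 (mod 43).
Mod 59: 39066 ≡ 8; by Fermat, exponent reduces to 133 mod 58 = 17; 8^17 ≡ 6 (mod 59).
Combine by CRT: x ≡ 34 (mod 53), x ≡ 42 (mod 43), x ≡ 6 (mod 59) ⇒ x ≡ 114938 (mod 134461).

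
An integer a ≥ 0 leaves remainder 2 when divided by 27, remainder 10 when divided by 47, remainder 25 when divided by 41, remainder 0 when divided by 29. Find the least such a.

191864

From a ≡ 2 (mod 27) write a = 2 + 27t. Substituting into a ≡ 10 (mod 47) gives 27t ≡ 8 (mod 47), and since 27⁻¹ ≡ 7 (mod 47), t ≡ 9. Hence a ≡ 2 + 27·9 = 245 (mod 1269).
From a ≡ 245 (mod 1269) write a = 245 + 1269t. Substituting into a ≡ 25 (mod 41) gives 1269t ≡ 26 (mod 41), and since 39⁻¹ ≡ 20 (mod 41), t ≡ 28. Hence a ≡ 245 + 1269·28 = 35777 (mod 52029).
From a ≡ 35777 (mod 52029) write a = 35777 + 52029t. Substituting into a ≡ 0 (mod 29) gives 52029t ≡ 9 (mod 29), and since 3⁻¹ ≡ 10 (mod 29), t ≡ 3. Hence a ≡ 35777 + 52029·3 = 191864 (mod 1508841).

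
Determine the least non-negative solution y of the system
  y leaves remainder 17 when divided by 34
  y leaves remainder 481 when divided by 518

5661

Combine the congruences pairwise.
gcd(34, 518) = 2 and 2 | (481 − 17), so the pair is consistent; merging gives y ≡ 5661 (mod 8806), where 8806 = lcm(34, 518).
The solution is unique modulo lcm(34, 518) = 8806.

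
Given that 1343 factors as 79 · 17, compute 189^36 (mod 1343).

1274

Mod 79: 189 ≡ 31; 31^36 ≡ 10 (mod 79).
Mod 17: 189 ≡ 2; by Fermat, exponent reduces to 36 mod 16 = 4; 2^4 ≡ 16 (mod 17).
Combine by CRT: x ≡ 10 (mod 79), x ≡ 16 (mod 17) ⇒ x ≡ 1274 (mod 1343).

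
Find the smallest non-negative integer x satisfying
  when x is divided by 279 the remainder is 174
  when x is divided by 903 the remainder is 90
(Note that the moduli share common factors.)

gcd(279, 903) = 3 and 3 | (90 − 174), so the pair is consistent; merging gives x ≡ 47046 (mod 83979), where 83979 = lcm(279, 903).
The solution is unique modulo lcm(279, 903) = 83979.

47046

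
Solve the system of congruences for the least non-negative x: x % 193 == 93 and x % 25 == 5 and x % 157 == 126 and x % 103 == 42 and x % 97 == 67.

54090080

The moduli are pairwise coprime; N = 193·25·157·103·97 = 7568432275.
N/193 = 39214675; 39214675 ≡ 163 (mod 193); 163·45 ≡ 1, so inverse 45.
N/25 = 302737291; 302737291 ≡ 16 (mod 25); 16·11 ≡ 1, so inverse 11.
N/157 = 48206575; 48206575 ≡ 39 (mod 157); 39·153 ≡ 1, so inverse 153.
N/103 = 73479925; 73479925 ≡ 34 (mod 103); 34·100 ≡ 1, so inverse 100.
N/97 = 78025075; 78025075 ≡ 21 (mod 97); 21·37 ≡ 1, so inverse 37.
x ≡ 93·39214675·45 + 5·302737291·11 + 126·48206575·153 + 42·73479925·100 + 67·78025075·37 = 1612130164655.
1612130164655 mod 7568432275 = 54090080.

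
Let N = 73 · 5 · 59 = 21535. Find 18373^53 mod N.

1368

Mod 73: 18373 ≡ 50; 50^53 ≡ 54 (mod 73).
Mod 5: 18373 ≡ 3; by Fermat, exponent reduces to 53 mod 4 = 1; 3^1 ≡ 3 (mod 5).
Mod 59: 18373 ≡ 24; 24^53 ≡ 11 (mod 59).
Combine by CRT: x ≡ 54 (mod 73), x ≡ 3 (mod 5), x ≡ 11 (mod 59) ⇒ x ≡ 1368 (mod 21535).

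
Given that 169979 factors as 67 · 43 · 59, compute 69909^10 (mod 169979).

Mod 67: 69909 ≡ 28; 28^10 ≡ 54 (mod 67).
Mod 43: 69909 ≡ 34; 34^10 ≡ 14 (mod 43).
Mod 59: 69909 ≡ 53; 53^10 ≡ 26 (mod 59).
Combine by CRT: x ≡ 54 (mod 67), x ≡ 14 (mod 43), x ≡ 26 (mod 59) ⇒ x ≡ 140151 (mod 169979).

140151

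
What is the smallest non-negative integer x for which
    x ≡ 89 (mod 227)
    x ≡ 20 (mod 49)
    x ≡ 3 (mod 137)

The moduli are pairwise coprime; N = 227·49·137 = 1523851.
N/227 = 6713; 6713 ≡ 130 (mod 227); 130·117 ≡ 1, so inverse 117.
N/49 = 31099; 31099 ≡ 33 (mod 49); 33·3 ≡ 1, so inverse 3.
N/137 = 11123; 11123 ≡ 26 (mod 137); 26·58 ≡ 1, so inverse 58.
x ≡ 89·6713·117 + 20·31099·3 + 3·11123·58 = 73703811.
73703811 mod 1523851 = 558963.

558963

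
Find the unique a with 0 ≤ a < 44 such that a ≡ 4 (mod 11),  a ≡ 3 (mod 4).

15

From a ≡ 4 (mod 11) write a = 4 + 11t. Substituting into a ≡ 3 (mod 4) gives 11t ≡ 3 (mod 4), and since 3⁻¹ ≡ 3 (mod 4), t ≡ 1. Hence a ≡ 4 + 11·1 = 15 (mod 44).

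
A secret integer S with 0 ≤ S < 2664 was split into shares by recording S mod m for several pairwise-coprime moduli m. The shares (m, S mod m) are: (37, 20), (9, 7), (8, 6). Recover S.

From S ≡ 20 (mod 37) write S = 20 + 37t. Substituting into S ≡ 7 (mod 9) gives 37t ≡ 5 (mod 9), and since 1⁻¹ ≡ 1 (mod 9), t ≡ 5. Hence S ≡ 20 + 37·5 = 205 (mod 333).
From S ≡ 205 (mod 333) write S = 205 + 333t. Substituting into S ≡ 6 (mod 8) gives 333t ≡ 1 (mod 8), and since 5⁻¹ ≡ 5 (mod 8), t ≡ 5. Hence S ≡ 205 + 333·5 = 1870 (mod 2664).

1870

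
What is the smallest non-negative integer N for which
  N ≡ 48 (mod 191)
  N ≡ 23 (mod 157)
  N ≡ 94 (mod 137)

1546002

Combine the congruences pairwise.
From N ≡ 48 (mod 191) write N = 48 + 191t. Substituting into N ≡ 23 (mod 157) gives 191t ≡ 132 (mod 157), and since 34⁻¹ ≡ 97 (mod 157), t ≡ 87. Hence N ≡ 48 + 191·87 = 16665 (mod 29987).
From N ≡ 16665 (mod 29987) write N = 16665 + 29987t. Substituting into N ≡ 94 (mod 137) gives 29987t ≡ 6 (mod 137), and since 121⁻¹ ≡ 77 (mod 137), t ≡ 51. Hence N ≡ 16665 + 29987·51 = 1546002 (mod 4108219).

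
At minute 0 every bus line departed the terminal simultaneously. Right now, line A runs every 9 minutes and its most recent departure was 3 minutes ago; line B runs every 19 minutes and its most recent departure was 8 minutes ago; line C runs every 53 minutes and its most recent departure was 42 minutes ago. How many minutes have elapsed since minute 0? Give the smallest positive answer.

4017

The moduli are pairwise coprime; N = 9·19·53 = 9063.
N/9 = 1007; 1007 ≡ 8 (mod 9); 8·8 ≡ 1, so inverse 8.
N/19 = 477; 477 ≡ 2 (mod 19); 2·10 ≡ 1, so inverse 10.
N/53 = 171; 171 ≡ 12 (mod 53); 12·31 ≡ 1, so inverse 31.
t ≡ 3·1007·8 + 8·477·10 + 42·171·31 = 284970.
284970 mod 9063 = 4017.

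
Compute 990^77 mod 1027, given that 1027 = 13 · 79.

Mod 13: 990 ≡ 2; by Fermat, exponent reduces to 77 mod 12 = 5; 2^5 ≡ 6 (mod 13).
Mod 79: 990 ≡ 42; 42^77 ≡ 32 (mod 79).
Combine by CRT: x ≡ 6 (mod 13), x ≡ 32 (mod 79) ⇒ x ≡ 32 (mod 1027).

32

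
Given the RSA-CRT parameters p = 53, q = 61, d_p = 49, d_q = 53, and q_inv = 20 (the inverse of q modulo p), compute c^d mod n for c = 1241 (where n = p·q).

m₁ = c^(d_p) mod p: c ≡ 22 (mod 53), and 22^49 mod 53 = 21.
m₂ = c^(d_q) mod q: c ≡ 21 (mod 61), and 21^53 mod 61 = 29.
h = q_inv·(m₁ − m₂) mod p = 20·(21 − 29) mod 53 = 52.
m = m₂ + h·q = 29 + 52·61 = 3201.

3201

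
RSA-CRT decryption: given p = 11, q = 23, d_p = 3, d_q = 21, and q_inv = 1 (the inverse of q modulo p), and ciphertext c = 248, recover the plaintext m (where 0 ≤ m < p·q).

m₁ = c^(d_p) mod p: c ≡ 6 (mod 11), and 6^3 mod 11 = 7.
m₂ = c^(d_q) mod q: c ≡ 18 (mod 23), and 18^21 mod 23 = 9.
h = q_inv·(m₁ − m₂) mod p = 1·(7 − 9) mod 11 = 9.
m = m₂ + h·q = 9 + 9·23 = 216.

216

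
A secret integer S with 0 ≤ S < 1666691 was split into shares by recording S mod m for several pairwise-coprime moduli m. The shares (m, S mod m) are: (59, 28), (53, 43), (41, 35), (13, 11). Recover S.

The moduli are pairwise coprime; N = 59·53·41·13 = 1666691.
N/59 = 28249; 28249 ≡ 47 (mod 59); 47·54 ≡ 1, so inverse 54.
N/53 = 31447; 31447 ≡ 18 (mod 53); 18·3 ≡ 1, so inverse 3.
N/41 = 40651; 40651 ≡ 20 (mod 41); 20·39 ≡ 1, so inverse 39.
N/13 = 128207; 128207 ≡ 1 (mod 13), inverse 1.
S ≡ 28·28249·54 + 43·31447·3 + 35·40651·39 + 11·128207·1 = 103668043.
103668043 mod 1666691 = 333201.

333201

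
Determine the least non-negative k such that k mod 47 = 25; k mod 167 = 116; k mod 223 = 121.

The moduli are pairwise coprime; N = 47·167·223 = 1750327.
N/47 = 37241; 37241 ≡ 17 (mod 47); 17·36 ≡ 1, so inverse 36.
N/167 = 10481; 10481 ≡ 127 (mod 167); 127·96 ≡ 1, so inverse 96.
N/223 = 7849; 7849 ≡ 44 (mod 223); 44·147 ≡ 1, so inverse 147.
k ≡ 25·37241·36 + 116·10481·96 + 121·7849·147 = 289843479.
289843479 mod 1750327 = 1039524.

1039524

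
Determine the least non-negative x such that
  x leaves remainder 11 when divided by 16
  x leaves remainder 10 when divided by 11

43

From x ≡ 11 (mod 16) write x = 11 + 16t. Substituting into x ≡ 10 (mod 11) gives 16t ≡ 10 (mod 11), and since 5⁻¹ ≡ 9 (mod 11), t ≡ 2. Hence x ≡ 11 + 16·2 = 43 (mod 176).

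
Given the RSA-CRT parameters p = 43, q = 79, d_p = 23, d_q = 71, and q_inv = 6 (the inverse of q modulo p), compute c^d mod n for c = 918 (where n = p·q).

m₁ = c^(d_p) mod p: c ≡ 15 (mod 43), and 15^23 mod 43 = 10.
m₂ = c^(d_q) mod q: c ≡ 49 (mod 79), and 49^71 mod 79 = 26.
h = q_inv·(m₁ − m₂) mod p = 6·(10 − 26) mod 43 = 33.
m = m₂ + h·q = 26 + 33·79 = 2633.

2633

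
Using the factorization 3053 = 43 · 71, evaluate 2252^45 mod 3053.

Mod 43: 2252 ≡ 16; by Fermat, exponent reduces to 45 mod 42 = 3; 16^3 ≡ 11 (mod 43).
Mod 71: 2252 ≡ 51; 51^45 ≡ 23 (mod 71).
Combine by CRT: x ≡ 11 (mod 43), x ≡ 23 (mod 71) ⇒ x ≡ 1301 (mod 3053).

1301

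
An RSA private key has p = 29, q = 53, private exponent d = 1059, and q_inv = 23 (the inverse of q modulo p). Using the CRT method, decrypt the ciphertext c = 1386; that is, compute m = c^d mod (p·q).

d_p = d mod (p−1) = 1059 mod 28 = 23; d_q = d mod (q−1) = 19.
m₁ = c^(d_p) mod p: c ≡ 23 (mod 29), and 23^23 mod 29 = 7.
m₂ = c^(d_q) mod q: c ≡ 8 (mod 53), and 8^19 mod 53 = 32.
h = q_inv·(m₁ − m₂) mod p = 23·(7 − 32) mod 29 = 5.
m = m₂ + h·q = 32 + 5·53 = 297.

297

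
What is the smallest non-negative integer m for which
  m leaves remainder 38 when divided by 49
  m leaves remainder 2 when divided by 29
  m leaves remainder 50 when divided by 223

165070

The moduli are pairwise coprime; N = 49·29·223 = 316883.
N/49 = 6467; 6467 ≡ 48 (mod 49); 48·48 ≡ 1, so inverse 48.
N/29 = 10927; 10927 ≡ 23 (mod 29); 23·24 ≡ 1, so inverse 24.
N/223 = 1421; 1421 ≡ 83 (mod 223); 83·43 ≡ 1, so inverse 43.
m ≡ 38·6467·48 + 2·10927·24 + 50·1421·43 = 15375454.
15375454 mod 316883 = 165070.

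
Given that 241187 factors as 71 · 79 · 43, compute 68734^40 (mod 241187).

169301

Mod 71: 68734 ≡ 6; 6^40 ≡ 37 (mod 71).
Mod 79: 68734 ≡ 4; 4^40 ≡ 4 (mod 79).
Mod 43: 68734 ≡ 20; 20^40 ≡ 10 (mod 43).
Combine by CRT: x ≡ 37 (mod 71), x ≡ 4 (mod 79), x ≡ 10 (mod 43) ⇒ x ≡ 169301 (mod 241187).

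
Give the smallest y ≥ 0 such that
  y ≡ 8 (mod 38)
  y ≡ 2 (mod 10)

gcd(38, 10) = 2 and 2 | (2 − 8), so the pair is consistent; merging gives y ≡ 122 (mod 190), where 190 = lcm(38, 10).
The solution is unique modulo lcm(38, 10) = 190.

122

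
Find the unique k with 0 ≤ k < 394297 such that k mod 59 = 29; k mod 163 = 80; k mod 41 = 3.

219804

From k ≡ 29 (mod 59) write k = 29 + 59t. Substituting into k ≡ 80 (mod 163) gives 59t ≡ 51 (mod 163), and since 59⁻¹ ≡ 105 (mod 163), t ≡ 139. Hence k ≡ 29 + 59·139 = 8230 (mod 9617).
From k ≡ 8230 (mod 9617) write k = 8230 + 9617t. Substituting into k ≡ 3 (mod 41) gives 9617t ≡ 14 (mod 41), and since 23⁻¹ ≡ 25 (mod 41), t ≡ 22. Hence k ≡ 8230 + 9617·22 = 219804 (mod 394297).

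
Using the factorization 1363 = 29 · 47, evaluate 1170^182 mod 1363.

Mod 29: 1170 ≡ 10; by Fermat, exponent reduces to 182 mod 28 = 14; 10^14 ≡ 28 (mod 29).
Mod 47: 1170 ≡ 42; by Fermat, exponent reduces to 182 mod 46 = 44; 42^44 ≡ 32 (mod 47).
Combine by CRT: x ≡ 28 (mod 29), x ≡ 32 (mod 47) ⇒ x ≡ 173 (mod 1363).

173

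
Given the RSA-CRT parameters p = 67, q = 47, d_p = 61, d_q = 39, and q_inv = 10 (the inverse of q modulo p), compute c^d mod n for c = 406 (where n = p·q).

1065

m₁ = c^(d_p) mod p: c ≡ 4 (mod 67), and 4^61 mod 67 = 60.
m₂ = c^(d_q) mod q: c ≡ 30 (mod 47), and 30^39 mod 47 = 31.
h = q_inv·(m₁ − m₂) mod p = 10·(60 − 31) mod 67 = 22.
m = m₂ + h·q = 31 + 22·47 = 1065.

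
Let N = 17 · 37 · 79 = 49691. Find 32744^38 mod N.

Mod 17: 32744 ≡ 2; by Fermat, exponent reduces to 38 mod 16 = 6; 2^6 ≡ 13 (mod 17).
Mod 37: 32744 ≡ 36; by Fermat, exponent reduces to 38 mod 36 = 2; 36^2 ≡ 1 (mod 37).
Mod 79: 32744 ≡ 38; 38^38 ≡ 52 (mod 79).
Combine by CRT: x ≡ 13 (mod 17), x ≡ 1 (mod 37), x ≡ 52 (mod 79) ⇒ x ≡ 3923 (mod 49691).

3923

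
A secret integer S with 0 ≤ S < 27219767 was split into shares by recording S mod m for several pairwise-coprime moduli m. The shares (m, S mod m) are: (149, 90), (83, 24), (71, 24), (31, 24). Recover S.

The moduli are pairwise coprime; N = 149·83·71·31 = 27219767.
N/149 = 182683; 182683 ≡ 9 (mod 149); 9·116 ≡ 1, so inverse 116.
N/83 = 327949; 327949 ≡ 16 (mod 83); 16·26 ≡ 1, so inverse 26.
N/71 = 383377; 383377 ≡ 48 (mod 71); 48·37 ≡ 1, so inverse 37.
N/31 = 878057; 878057 ≡ 13 (mod 31); 13·12 ≡ 1, so inverse 12.
S ≡ 90·182683·116 + 24·327949·26 + 24·383377·37 + 24·878057·12 = 2705169888.
2705169888 mod 27219767 = 10412955.

10412955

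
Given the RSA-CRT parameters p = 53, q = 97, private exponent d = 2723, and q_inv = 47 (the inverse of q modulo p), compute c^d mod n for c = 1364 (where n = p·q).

663

d_p = d mod (p−1) = 2723 mod 52 = 19; d_q = d mod (q−1) = 35.
m₁ = c^(d_p) mod p: c ≡ 39 (mod 53), and 39^19 mod 53 = 27.
m₂ = c^(d_q) mod q: c ≡ 6 (mod 97), and 6^35 mod 97 = 81.
h = q_inv·(m₁ − m₂) mod p = 47·(27 − 81) mod 53 = 6.
m = m₂ + h·q = 81 + 6·97 = 663.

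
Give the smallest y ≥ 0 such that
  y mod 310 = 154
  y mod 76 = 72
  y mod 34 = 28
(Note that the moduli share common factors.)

gcd(310, 76) = 2 and 2 | (72 − 154), so the pair is consistent; merging gives y ≡ 11624 (mod 11780), where 11780 = lcm(310, 76).
gcd(11780, 34) = 2 and 2 | (28 − 11624), so the pair is consistent; merging gives y ≡ 35184 (mod 200260), where 200260 = lcm(11780, 34).
The solution is unique modulo lcm(310, 76, 34) = 200260.

35184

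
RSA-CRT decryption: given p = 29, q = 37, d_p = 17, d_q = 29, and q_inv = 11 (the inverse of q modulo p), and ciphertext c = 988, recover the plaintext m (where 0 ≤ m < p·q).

195

m₁ = c^(d_p) mod p: c ≡ 2 (mod 29), and 2^17 mod 29 = 21.
m₂ = c^(d_q) mod q: c ≡ 26 (mod 37), and 26^29 mod 37 = 10.
h = q_inv·(m₁ − m₂) mod p = 11·(21 − 10) mod 29 = 5.
m = m₂ + h·q = 10 + 5·37 = 195.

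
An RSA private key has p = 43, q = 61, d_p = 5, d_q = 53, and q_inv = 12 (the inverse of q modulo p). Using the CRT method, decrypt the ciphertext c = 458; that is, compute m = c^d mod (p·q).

m₁ = c^(d_p) mod p: c ≡ 28 (mod 43), and 28^5 mod 43 = 5.
m₂ = c^(d_q) mod q: c ≡ 31 (mod 61), and 31^53 mod 61 = 6.
h = q_inv·(m₁ − m₂) mod p = 12·(5 − 6) mod 43 = 31.
m = m₂ + h·q = 6 + 31·61 = 1897.

1897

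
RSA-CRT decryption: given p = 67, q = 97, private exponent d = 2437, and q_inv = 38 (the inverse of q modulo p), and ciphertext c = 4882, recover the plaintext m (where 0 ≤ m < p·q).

d_p = d mod (p−1) = 2437 mod 66 = 61; d_q = d mod (q−1) = 37.
m₁ = c^(d_p) mod p: c ≡ 58 (mod 67), and 58^61 mod 67 = 3.
m₂ = c^(d_q) mod q: c ≡ 32 (mod 97), and 32^37 mod 97 = 72.
h = q_inv·(m₁ − m₂) mod p = 38·(3 − 72) mod 67 = 58.
m = m₂ + h·q = 72 + 58·97 = 5698.

5698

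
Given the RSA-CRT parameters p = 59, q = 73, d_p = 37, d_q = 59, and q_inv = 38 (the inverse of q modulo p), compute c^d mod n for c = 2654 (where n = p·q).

m₁ = c^(d_p) mod p: c ≡ 58 (mod 59), and 58^37 mod 59 = 58.
m₂ = c^(d_q) mod q: c ≡ 26 (mod 73), and 26^59 mod 73 = 39.
h = q_inv·(m₁ − m₂) mod p = 38·(58 − 39) mod 59 = 14.
m = m₂ + h·q = 39 + 14·73 = 1061.

1061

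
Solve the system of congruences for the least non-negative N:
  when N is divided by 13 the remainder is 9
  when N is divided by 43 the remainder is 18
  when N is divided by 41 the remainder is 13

20185

From N ≡ 9 (mod 13) write N = 9 + 13t. Substituting into N ≡ 18 (mod 43) gives 13t ≡ 9 (mod 43), and since 13⁻¹ ≡ 10 (mod 43), t ≡ 4. Hence N ≡ 9 + 13·4 = 61 (mod 559).
From N ≡ 61 (mod 559) write N = 61 + 559t. Substituting into N ≡ 13 (mod 41) gives 559t ≡ 34 (mod 41), and since 26⁻¹ ≡ 30 (mod 41), t ≡ 36. Hence N ≡ 61 + 559·36 = 20185 (mod 22919).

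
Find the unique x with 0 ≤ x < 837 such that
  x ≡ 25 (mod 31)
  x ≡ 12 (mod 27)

552

Combine the congruences pairwise.
From x ≡ 25 (mod 31) write x = 25 + 31t. Substituting into x ≡ 12 (mod 27) gives 31t ≡ 14 (mod 27), and since 4⁻¹ ≡ 7 (mod 27), t ≡ 17. Hence x ≡ 25 + 31·17 = 552 (mod 837).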